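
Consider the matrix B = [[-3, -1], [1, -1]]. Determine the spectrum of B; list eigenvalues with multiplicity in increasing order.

Characteristic polynomial: p(μ) = μ^2 + 4μ + 4 = (μ + 2)^2.
Roots (with multiplicity): -2, -2.

-2, -2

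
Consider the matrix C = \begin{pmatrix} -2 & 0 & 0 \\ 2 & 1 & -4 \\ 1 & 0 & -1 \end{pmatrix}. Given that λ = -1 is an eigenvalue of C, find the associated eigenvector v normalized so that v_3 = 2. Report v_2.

C + 1I = [[-1, 0, 0], [2, 2, -4], [1, 0, 0]].
Solving (C + 1I)v = 0 gives the eigenspace spanned by (0, 4, 2).
With v_3 = 2, v = (0, 4, 2), so v_2 = 4.

4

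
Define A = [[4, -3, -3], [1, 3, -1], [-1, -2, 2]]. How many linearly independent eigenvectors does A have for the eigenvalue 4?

1

A − 4I = [[0, -3, -3], [1, -1, -1], [-1, -2, -2]].
This matrix has rank 2, so its null space has dimension 3 − 2 = 1.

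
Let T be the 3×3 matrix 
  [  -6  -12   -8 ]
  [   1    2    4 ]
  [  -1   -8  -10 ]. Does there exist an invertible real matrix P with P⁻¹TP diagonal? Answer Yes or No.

No

Characteristic polynomial: p(r) = r^3 + 14r^2 + 64r + 96 = (r + 4)^2(r + 6).
r = -4 has algebraic multiplicity 2; rank(T + 4I) = 2, so geometric multiplicity = 1.
Geometric multiplicity < algebraic multiplicity, so T is not diagonalizable.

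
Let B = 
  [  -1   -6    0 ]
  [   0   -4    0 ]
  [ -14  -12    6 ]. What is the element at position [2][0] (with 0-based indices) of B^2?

-70

Characteristic polynomial: t^3 - t^2 - 26t - 24 = (t - 6)(t + 1)(t + 4), so the eigenvalues are -4, -1, 6.
t=-1: eigenvector (1, 0, 2).
t=-4: eigenvector (2, 1, 4).
t=6: eigenvector (0, 0, 1).
P = [[1, 2, 0], [0, 1, 0], [2, 4, 1]], D = diag(-1, -4, 6), P⁻¹ = [[1, -2, 0], [0, 1, 0], [-2, 0, 1]].
B² = P·diag(1, 16, 36)·P⁻¹ = [[1, 30, 0], [0, 16, 0], [-70, 60, 36]].
The requested entry is -70.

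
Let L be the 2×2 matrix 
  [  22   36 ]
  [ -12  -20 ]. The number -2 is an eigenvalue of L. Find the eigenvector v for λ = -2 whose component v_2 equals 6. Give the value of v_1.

L + 2I = [[24, 36], [-12, -18]].
Solving (L + 2I)v = 0 gives the eigenspace spanned by (-9, 6).
With v_2 = 6, v = (-9, 6), so v_1 = -9.

-9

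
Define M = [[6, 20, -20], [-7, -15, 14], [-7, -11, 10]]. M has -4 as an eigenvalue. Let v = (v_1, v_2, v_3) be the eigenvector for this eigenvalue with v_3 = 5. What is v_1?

M + 4I = [[10, 20, -20], [-7, -11, 14], [-7, -11, 14]].
Solving (M + 4I)v = 0 gives the eigenspace spanned by (10, 0, 5).
With v_3 = 5, v = (10, 0, 5), so v_1 = 10.

10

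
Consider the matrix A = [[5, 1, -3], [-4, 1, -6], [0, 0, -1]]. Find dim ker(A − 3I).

1

A − 3I = [[2, 1, -3], [-4, -2, -6], [0, 0, -4]].
This matrix has rank 2, so its null space has dimension 3 − 2 = 1.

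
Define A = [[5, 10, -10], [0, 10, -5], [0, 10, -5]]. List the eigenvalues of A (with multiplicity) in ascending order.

Characteristic polynomial: p(μ) = μ^3 - 10μ^2 + 25μ = μ(μ - 5)^2.
Roots (with multiplicity): 0, 5, 5.

0, 5, 5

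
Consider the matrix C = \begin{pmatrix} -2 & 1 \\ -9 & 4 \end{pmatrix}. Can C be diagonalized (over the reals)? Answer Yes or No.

Characteristic polynomial: p(s) = s^2 - 2s + 1 = (s - 1)^2.
s = 1 has algebraic multiplicity 2; rank(C − 1I) = 1, so geometric multiplicity = 1.
Geometric multiplicity < algebraic multiplicity, so C is not diagonalizable.

No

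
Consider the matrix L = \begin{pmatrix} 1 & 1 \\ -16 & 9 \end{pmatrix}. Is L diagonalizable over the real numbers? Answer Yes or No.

No

Characteristic polynomial: p(r) = r^2 - 10r + 25 = (r - 5)^2.
r = 5 has algebraic multiplicity 2; rank(L − 5I) = 1, so geometric multiplicity = 1.
Geometric multiplicity < algebraic multiplicity, so L is not diagonalizable.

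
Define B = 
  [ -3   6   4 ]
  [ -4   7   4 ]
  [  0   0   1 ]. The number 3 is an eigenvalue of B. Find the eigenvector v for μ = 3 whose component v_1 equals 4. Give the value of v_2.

B − 3I = [[-6, 6, 4], [-4, 4, 4], [0, 0, -2]].
Solving (B − 3I)v = 0 gives the eigenspace spanned by (4, 4, 0).
With v_1 = 4, v = (4, 4, 0), so v_2 = 4.

4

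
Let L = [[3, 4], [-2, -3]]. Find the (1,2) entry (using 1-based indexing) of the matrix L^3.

4

Characteristic polynomial: r^2 - 1 = (r - 1)(r + 1), so the eigenvalues are -1, 1.
r=-1: eigenvector (1, -1).
r=1: eigenvector (2, -1).
P = [[1, 2], [-1, -1]], D = diag(-1, 1), P⁻¹ = [[-1, -2], [1, 1]].
L³ = P·diag(-1, 1)·P⁻¹ = [[3, 4], [-2, -3]].
The requested entry is 4.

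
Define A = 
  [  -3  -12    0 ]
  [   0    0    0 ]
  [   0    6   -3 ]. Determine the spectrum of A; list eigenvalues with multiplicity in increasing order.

Characteristic polynomial: p(r) = r^3 + 6r^2 + 9r = r(r + 3)^2.
Roots (with multiplicity): -3, -3, 0.

-3, -3, 0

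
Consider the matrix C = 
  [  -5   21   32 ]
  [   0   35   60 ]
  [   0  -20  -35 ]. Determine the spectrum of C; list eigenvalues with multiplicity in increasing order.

Characteristic polynomial: p(t) = t^3 + 5t^2 - 25t - 125 = (t - 5)(t + 5)^2.
Roots (with multiplicity): -5, -5, 5.

-5, -5, 5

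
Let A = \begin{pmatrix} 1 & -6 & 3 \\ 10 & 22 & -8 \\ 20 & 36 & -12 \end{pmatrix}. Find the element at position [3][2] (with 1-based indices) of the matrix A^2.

Characteristic polynomial: λ^3 - 11λ^2 + 34λ - 24 = (λ - 6)(λ - 4)(λ - 1), so the eigenvalues are 1, 4, 6.
λ=4: eigenvector (1, -1, -1).
λ=6: eigenvector (0, 1, 2).
λ=1: eigenvector (1, -2, -4).
P = [[1, 0, 1], [-1, 1, -2], [-1, 2, -4]], D = diag(4, 6, 1), P⁻¹ = [[0, -2, 1], [2, 3, -1], [1, 2, -1]].
A² = P·diag(16, 36, 1)·P⁻¹ = [[1, -30, 15], [70, 136, -50], [140, 240, -84]].
The requested entry is 240.

240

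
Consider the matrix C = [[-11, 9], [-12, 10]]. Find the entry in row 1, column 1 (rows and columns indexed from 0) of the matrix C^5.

Characteristic polynomial: λ^2 + λ - 2 = (λ - 1)(λ + 2), so the eigenvalues are -2, 1.
λ=-2: eigenvector (1, 1).
λ=1: eigenvector (3, 4).
P = [[1, 3], [1, 4]], D = diag(-2, 1), P⁻¹ = [[4, -3], [-1, 1]].
C⁵ = P·diag(-32, 1)·P⁻¹ = [[-131, 99], [-132, 100]].
The requested entry is 100.

100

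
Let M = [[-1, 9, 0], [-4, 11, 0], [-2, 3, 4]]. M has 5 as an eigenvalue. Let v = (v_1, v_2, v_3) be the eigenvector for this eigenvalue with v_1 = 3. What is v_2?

2

M − 5I = [[-6, 9, 0], [-4, 6, 0], [-2, 3, -1]].
Solving (M − 5I)v = 0 gives the eigenspace spanned by (3, 2, 0).
With v_1 = 3, v = (3, 2, 0), so v_2 = 2.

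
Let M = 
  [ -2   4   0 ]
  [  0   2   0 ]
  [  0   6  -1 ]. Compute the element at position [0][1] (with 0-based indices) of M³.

16

Characteristic polynomial: s^3 + s^2 - 4s - 4 = (s - 2)(s + 1)(s + 2), so the eigenvalues are -2, -1, 2.
s=-2: eigenvector (1, 0, 0).
s=2: eigenvector (1, 1, 2).
s=-1: eigenvector (0, 0, 1).
P = [[1, 1, 0], [0, 1, 0], [0, 2, 1]], D = diag(-2, 2, -1), P⁻¹ = [[1, -1, 0], [0, 1, 0], [0, -2, 1]].
M³ = P·diag(-8, 8, -1)·P⁻¹ = [[-8, 16, 0], [0, 8, 0], [0, 18, -1]].
The requested entry is 16.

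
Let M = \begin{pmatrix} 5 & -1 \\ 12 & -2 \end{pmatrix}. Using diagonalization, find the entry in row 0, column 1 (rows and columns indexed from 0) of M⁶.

Characteristic polynomial: λ^2 - 3λ + 2 = (λ - 2)(λ - 1), so the eigenvalues are 1, 2.
λ=2: eigenvector (1, 3).
λ=1: eigenvector (1, 4).
P = [[1, 1], [3, 4]], D = diag(2, 1), P⁻¹ = [[4, -1], [-3, 1]].
M⁶ = P·diag(64, 1)·P⁻¹ = [[253, -63], [756, -188]].
The requested entry is -63.

-63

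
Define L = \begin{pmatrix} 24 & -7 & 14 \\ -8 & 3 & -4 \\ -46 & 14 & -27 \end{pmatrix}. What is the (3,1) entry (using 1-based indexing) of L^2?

Characteristic polynomial: t^3 - 13t + 12 = (t - 3)(t - 1)(t + 4), so the eigenvalues are -4, 1, 3.
t=-4: eigenvector (1, 0, -2).
t=3: eigenvector (-1, 1, 2).
t=1: eigenvector (0, 2, 1).
P = [[1, -1, 0], [0, 1, 2], [-2, 2, 1]], D = diag(-4, 3, 1), P⁻¹ = [[-3, 1, -2], [-4, 1, -2], [2, 0, 1]].
L² = P·diag(16, 9, 1)·P⁻¹ = [[-12, 7, -14], [-32, 9, -16], [26, -14, 29]].
The requested entry is 26.

26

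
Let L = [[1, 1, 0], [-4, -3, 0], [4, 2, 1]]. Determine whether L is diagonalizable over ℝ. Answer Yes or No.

No

Characteristic polynomial: p(t) = t^3 + t^2 - t - 1 = (t - 1)(t + 1)^2.
t = -1 has algebraic multiplicity 2; rank(L + 1I) = 2, so geometric multiplicity = 1.
Geometric multiplicity < algebraic multiplicity, so L is not diagonalizable.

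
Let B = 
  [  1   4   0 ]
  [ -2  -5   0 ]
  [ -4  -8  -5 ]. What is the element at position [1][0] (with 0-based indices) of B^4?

80

Characteristic polynomial: μ^3 + 9μ^2 + 23μ + 15 = (μ + 1)(μ + 3)(μ + 5), so the eigenvalues are -5, -3, -1.
μ=-3: eigenvector (1, -1, 2).
μ=-5: eigenvector (0, 0, 1).
μ=-1: eigenvector (2, -1, 0).
P = [[1, 0, 2], [-1, 0, -1], [2, 1, 0]], D = diag(-3, -5, -1), P⁻¹ = [[-1, -2, 0], [2, 4, 1], [1, 1, 0]].
B⁴ = P·diag(81, 625, 1)·P⁻¹ = [[-79, -160, 0], [80, 161, 0], [1088, 2176, 625]].
The requested entry is 80.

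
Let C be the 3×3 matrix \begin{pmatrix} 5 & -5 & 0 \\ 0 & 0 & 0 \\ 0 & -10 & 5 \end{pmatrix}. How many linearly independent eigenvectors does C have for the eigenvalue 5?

C − 5I = [[0, -5, 0], [0, -5, 0], [0, -10, 0]].
This matrix has rank 1, so its null space has dimension 3 − 1 = 2.

2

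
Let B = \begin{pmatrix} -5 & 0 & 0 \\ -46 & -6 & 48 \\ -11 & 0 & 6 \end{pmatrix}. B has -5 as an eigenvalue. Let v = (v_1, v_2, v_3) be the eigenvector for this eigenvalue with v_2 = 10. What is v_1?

5

B + 5I = [[0, 0, 0], [-46, -1, 48], [-11, 0, 11]].
Solving (B + 5I)v = 0 gives the eigenspace spanned by (5, 10, 5).
With v_2 = 10, v = (5, 10, 5), so v_1 = 5.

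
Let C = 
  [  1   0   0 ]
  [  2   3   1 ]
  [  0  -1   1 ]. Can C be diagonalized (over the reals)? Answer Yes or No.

Characteristic polynomial: p(r) = r^3 - 5r^2 + 8r - 4 = (r - 2)^2(r - 1).
r = 2 has algebraic multiplicity 2; rank(C − 2I) = 2, so geometric multiplicity = 1.
Geometric multiplicity < algebraic multiplicity, so C is not diagonalizable.

No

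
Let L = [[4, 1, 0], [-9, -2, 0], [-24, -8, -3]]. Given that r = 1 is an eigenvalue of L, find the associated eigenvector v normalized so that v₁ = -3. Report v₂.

L − 1I = [[3, 1, 0], [-9, -3, 0], [-24, -8, -4]].
Solving (L − 1I)v = 0 gives the eigenspace spanned by (-3, 9, 0).
With v₁ = -3, v = (-3, 9, 0), so v₂ = 9.

9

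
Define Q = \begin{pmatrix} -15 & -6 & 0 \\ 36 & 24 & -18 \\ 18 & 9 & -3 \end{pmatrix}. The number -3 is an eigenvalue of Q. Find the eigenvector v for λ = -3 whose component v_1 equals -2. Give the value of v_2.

4

Q + 3I = [[-12, -6, 0], [36, 27, -18], [18, 9, 0]].
Solving (Q + 3I)v = 0 gives the eigenspace spanned by (-2, 4, 2).
With v_1 = -2, v = (-2, 4, 2), so v_2 = 4.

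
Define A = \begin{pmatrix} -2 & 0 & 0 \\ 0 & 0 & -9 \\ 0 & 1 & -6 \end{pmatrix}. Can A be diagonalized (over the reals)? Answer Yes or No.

Characteristic polynomial: p(t) = t^3 + 8t^2 + 21t + 18 = (t + 2)(t + 3)^2.
t = -3 has algebraic multiplicity 2; rank(A + 3I) = 2, so geometric multiplicity = 1.
Geometric multiplicity < algebraic multiplicity, so A is not diagonalizable.

No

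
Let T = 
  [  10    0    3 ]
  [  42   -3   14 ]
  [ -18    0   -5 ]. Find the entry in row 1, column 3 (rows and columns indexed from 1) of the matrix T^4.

Characteristic polynomial: μ^3 - 2μ^2 - 11μ + 12 = (μ - 4)(μ - 1)(μ + 3), so the eigenvalues are -3, 1, 4.
μ=4: eigenvector (1, 2, -2).
μ=-3: eigenvector (0, 1, 0).
μ=1: eigenvector (-1, 0, 3).
P = [[1, 0, -1], [2, 1, 0], [-2, 0, 3]], D = diag(4, -3, 1), P⁻¹ = [[3, 0, 1], [-6, 1, -2], [2, 0, 1]].
T⁴ = P·diag(256, 81, 1)·P⁻¹ = [[766, 0, 255], [1050, 81, 350], [-1530, 0, -509]].
The requested entry is 255.

255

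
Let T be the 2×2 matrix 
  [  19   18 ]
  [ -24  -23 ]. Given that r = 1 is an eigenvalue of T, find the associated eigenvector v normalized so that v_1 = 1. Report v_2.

T − 1I = [[18, 18], [-24, -24]].
Solving (T − 1I)v = 0 gives the eigenspace spanned by (1, -1).
With v_1 = 1, v = (1, -1), so v_2 = -1.

-1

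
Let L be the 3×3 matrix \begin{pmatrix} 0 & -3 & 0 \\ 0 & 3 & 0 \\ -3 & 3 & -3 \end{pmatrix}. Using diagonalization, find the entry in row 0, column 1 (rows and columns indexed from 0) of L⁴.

-81

Characteristic polynomial: s^3 - 9s = s(s - 3)(s + 3), so the eigenvalues are -3, 0, 3.
s=0: eigenvector (1, 0, -1).
s=3: eigenvector (-1, 1, 1).
s=-3: eigenvector (0, 0, 1).
P = [[1, -1, 0], [0, 1, 0], [-1, 1, 1]], D = diag(0, 3, -3), P⁻¹ = [[1, 1, 0], [0, 1, 0], [1, 0, 1]].
L⁴ = P·diag(0, 81, 81)·P⁻¹ = [[0, -81, 0], [0, 81, 0], [81, 81, 81]].
The requested entry is -81.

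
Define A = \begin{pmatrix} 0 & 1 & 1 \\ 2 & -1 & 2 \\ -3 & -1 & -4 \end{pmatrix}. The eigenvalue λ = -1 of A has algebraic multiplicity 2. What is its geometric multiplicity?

1

A + 1I = [[1, 1, 1], [2, 0, 2], [-3, -1, -3]].
This matrix has rank 2, so its null space has dimension 3 − 2 = 1.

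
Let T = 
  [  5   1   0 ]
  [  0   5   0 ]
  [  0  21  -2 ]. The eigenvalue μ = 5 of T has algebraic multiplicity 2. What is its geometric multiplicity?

1

T − 5I = [[0, 1, 0], [0, 0, 0], [0, 21, -7]].
This matrix has rank 2, so its null space has dimension 3 − 2 = 1.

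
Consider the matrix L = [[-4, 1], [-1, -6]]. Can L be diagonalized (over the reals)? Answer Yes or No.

No

Characteristic polynomial: p(λ) = λ^2 + 10λ + 25 = (λ + 5)^2.
λ = -5 has algebraic multiplicity 2; rank(L + 5I) = 1, so geometric multiplicity = 1.
Geometric multiplicity < algebraic multiplicity, so L is not diagonalizable.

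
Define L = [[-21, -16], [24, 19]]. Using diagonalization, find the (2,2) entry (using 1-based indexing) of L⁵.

Characteristic polynomial: s^2 + 2s - 15 = (s - 3)(s + 5), so the eigenvalues are -5, 3.
s=-5: eigenvector (-1, 1).
s=3: eigenvector (-2, 3).
P = [[-1, -2], [1, 3]], D = diag(-5, 3), P⁻¹ = [[-3, -2], [1, 1]].
L⁵ = P·diag(-3125, 243)·P⁻¹ = [[-9861, -6736], [10104, 6979]].
The requested entry is 6979.

6979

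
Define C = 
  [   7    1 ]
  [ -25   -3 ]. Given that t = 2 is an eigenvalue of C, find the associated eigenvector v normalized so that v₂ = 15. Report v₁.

C − 2I = [[5, 1], [-25, -5]].
Solving (C − 2I)v = 0 gives the eigenspace spanned by (-3, 15).
With v₂ = 15, v = (-3, 15), so v₁ = -3.

-3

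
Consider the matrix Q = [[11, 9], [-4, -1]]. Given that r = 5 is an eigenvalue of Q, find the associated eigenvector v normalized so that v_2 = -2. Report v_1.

Q − 5I = [[6, 9], [-4, -6]].
Solving (Q − 5I)v = 0 gives the eigenspace spanned by (3, -2).
With v_2 = -2, v = (3, -2), so v_1 = 3.

3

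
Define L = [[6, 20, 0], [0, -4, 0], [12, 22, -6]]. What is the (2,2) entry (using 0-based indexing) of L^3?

-216

Characteristic polynomial: t^3 + 4t^2 - 36t - 144 = (t - 6)(t + 4)(t + 6), so the eigenvalues are -6, -4, 6.
t=6: eigenvector (1, 0, 1).
t=-4: eigenvector (-2, 1, -1).
t=-6: eigenvector (0, 0, 1).
P = [[1, -2, 0], [0, 1, 0], [1, -1, 1]], D = diag(6, -4, -6), P⁻¹ = [[1, 2, 0], [0, 1, 0], [-1, -1, 1]].
L³ = P·diag(216, -64, -216)·P⁻¹ = [[216, 560, 0], [0, -64, 0], [432, 712, -216]].
The requested entry is -216.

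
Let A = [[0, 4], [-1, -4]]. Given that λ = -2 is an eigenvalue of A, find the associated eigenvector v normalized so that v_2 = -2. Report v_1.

4

A + 2I = [[2, 4], [-1, -2]].
Solving (A + 2I)v = 0 gives the eigenspace spanned by (4, -2).
With v_2 = -2, v = (4, -2), so v_1 = 4.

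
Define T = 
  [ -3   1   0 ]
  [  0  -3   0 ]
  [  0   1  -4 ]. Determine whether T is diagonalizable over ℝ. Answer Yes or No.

Characteristic polynomial: p(s) = s^3 + 10s^2 + 33s + 36 = (s + 3)^2(s + 4).
s = -3 has algebraic multiplicity 2; rank(T + 3I) = 2, so geometric multiplicity = 1.
Geometric multiplicity < algebraic multiplicity, so T is not diagonalizable.

No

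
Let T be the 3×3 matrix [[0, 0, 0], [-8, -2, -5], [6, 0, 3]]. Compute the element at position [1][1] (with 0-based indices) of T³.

-8

Characteristic polynomial: μ^3 - μ^2 - 6μ = μ(μ - 3)(μ + 2), so the eigenvalues are -2, 0, 3.
μ=0: eigenvector (1, 1, -2).
μ=3: eigenvector (0, 1, -1).
μ=-2: eigenvector (0, 1, 0).
P = [[1, 0, 0], [1, 1, 1], [-2, -1, 0]], D = diag(0, 3, -2), P⁻¹ = [[1, 0, 0], [-2, 0, -1], [1, 1, 1]].
T³ = P·diag(0, 27, -8)·P⁻¹ = [[0, 0, 0], [-62, -8, -35], [54, 0, 27]].
The requested entry is -8.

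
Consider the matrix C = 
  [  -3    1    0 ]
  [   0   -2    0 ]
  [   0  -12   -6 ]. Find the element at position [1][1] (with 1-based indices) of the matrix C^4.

81

Characteristic polynomial: s^3 + 11s^2 + 36s + 36 = (s + 2)(s + 3)(s + 6), so the eigenvalues are -6, -3, -2.
s=-2: eigenvector (1, 1, -3).
s=-3: eigenvector (1, 0, 0).
s=-6: eigenvector (0, 0, 1).
P = [[1, 1, 0], [1, 0, 0], [-3, 0, 1]], D = diag(-2, -3, -6), P⁻¹ = [[0, 1, 0], [1, -1, 0], [0, 3, 1]].
C⁴ = P·diag(16, 81, 1296)·P⁻¹ = [[81, -65, 0], [0, 16, 0], [0, 3840, 1296]].
The requested entry is 81.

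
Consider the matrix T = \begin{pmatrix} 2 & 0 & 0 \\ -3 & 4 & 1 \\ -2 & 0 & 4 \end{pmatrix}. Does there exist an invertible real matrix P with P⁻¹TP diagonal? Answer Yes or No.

Characteristic polynomial: p(s) = s^3 - 10s^2 + 32s - 32 = (s - 4)^2(s - 2).
s = 4 has algebraic multiplicity 2; rank(T − 4I) = 2, so geometric multiplicity = 1.
Geometric multiplicity < algebraic multiplicity, so T is not diagonalizable.

No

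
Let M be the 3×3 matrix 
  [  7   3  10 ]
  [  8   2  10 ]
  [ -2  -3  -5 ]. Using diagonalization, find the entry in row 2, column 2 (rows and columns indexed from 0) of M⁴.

-625

Characteristic polynomial: μ^3 - 4μ^2 - 5μ = μ(μ - 5)(μ + 1), so the eigenvalues are -1, 0, 5.
μ=-1: eigenvector (3, 2, -3).
μ=0: eigenvector (1, 1, -1).
μ=5: eigenvector (2, 2, -1).
P = [[3, 1, 2], [2, 1, 2], [-3, -1, -1]], D = diag(-1, 0, 5), P⁻¹ = [[1, -1, 0], [-4, 3, -2], [1, 0, 1]].
M⁴ = P·diag(1, 0, 625)·P⁻¹ = [[1253, -3, 1250], [1252, -2, 1250], [-628, 3, -625]].
The requested entry is -625.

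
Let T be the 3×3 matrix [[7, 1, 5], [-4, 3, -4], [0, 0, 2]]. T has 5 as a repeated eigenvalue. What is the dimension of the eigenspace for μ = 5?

1

T − 5I = [[2, 1, 5], [-4, -2, -4], [0, 0, -3]].
This matrix has rank 2, so its null space has dimension 3 − 2 = 1.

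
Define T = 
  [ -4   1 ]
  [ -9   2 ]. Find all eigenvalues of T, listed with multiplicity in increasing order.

-1, -1

Characteristic polynomial: p(μ) = μ^2 + 2μ + 1 = (μ + 1)^2.
Roots (with multiplicity): -1, -1.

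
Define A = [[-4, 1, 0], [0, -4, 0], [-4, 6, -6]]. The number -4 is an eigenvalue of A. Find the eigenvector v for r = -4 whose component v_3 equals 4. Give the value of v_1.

A + 4I = [[0, 1, 0], [0, 0, 0], [-4, 6, -2]].
Solving (A + 4I)v = 0 gives the eigenspace spanned by (-2, 0, 4).
With v_3 = 4, v = (-2, 0, 4), so v_1 = -2.

-2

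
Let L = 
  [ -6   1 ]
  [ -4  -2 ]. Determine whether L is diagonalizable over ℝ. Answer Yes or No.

Characteristic polynomial: p(λ) = λ^2 + 8λ + 16 = (λ + 4)^2.
λ = -4 has algebraic multiplicity 2; rank(L + 4I) = 1, so geometric multiplicity = 1.
Geometric multiplicity < algebraic multiplicity, so L is not diagonalizable.

No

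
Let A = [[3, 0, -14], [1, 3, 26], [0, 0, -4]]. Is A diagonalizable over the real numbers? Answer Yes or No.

No

Characteristic polynomial: p(t) = t^3 - 2t^2 - 15t + 36 = (t - 3)^2(t + 4).
t = 3 has algebraic multiplicity 2; rank(A − 3I) = 2, so geometric multiplicity = 1.
Geometric multiplicity < algebraic multiplicity, so A is not diagonalizable.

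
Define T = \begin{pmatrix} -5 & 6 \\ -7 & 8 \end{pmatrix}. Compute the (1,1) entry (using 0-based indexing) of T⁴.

106

Characteristic polynomial: λ^2 - 3λ + 2 = (λ - 2)(λ - 1), so the eigenvalues are 1, 2.
λ=2: eigenvector (6, 7).
λ=1: eigenvector (1, 1).
P = [[6, 1], [7, 1]], D = diag(2, 1), P⁻¹ = [[-1, 1], [7, -6]].
T⁴ = P·diag(16, 1)·P⁻¹ = [[-89, 90], [-105, 106]].
The requested entry is 106.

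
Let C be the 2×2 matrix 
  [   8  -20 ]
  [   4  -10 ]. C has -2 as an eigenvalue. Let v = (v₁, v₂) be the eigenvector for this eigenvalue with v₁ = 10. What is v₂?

5

C + 2I = [[10, -20], [4, -8]].
Solving (C + 2I)v = 0 gives the eigenspace spanned by (10, 5).
With v₁ = 10, v = (10, 5), so v₂ = 5.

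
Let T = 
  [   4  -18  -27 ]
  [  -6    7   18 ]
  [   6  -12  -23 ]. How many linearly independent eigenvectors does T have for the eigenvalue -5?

2

T + 5I = [[9, -18, -27], [-6, 12, 18], [6, -12, -18]].
This matrix has rank 1, so its null space has dimension 3 − 1 = 2.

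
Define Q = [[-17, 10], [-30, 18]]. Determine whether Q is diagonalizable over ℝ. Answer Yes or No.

Yes

Characteristic polynomial: p(r) = r^2 - r - 6 = (r - 3)(r + 2).
All 2 eigenvalues are distinct, so Q is diagonalizable.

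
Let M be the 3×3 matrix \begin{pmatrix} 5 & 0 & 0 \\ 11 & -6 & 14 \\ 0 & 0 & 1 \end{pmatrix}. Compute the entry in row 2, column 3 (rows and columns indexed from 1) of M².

Characteristic polynomial: λ^3 - 31λ + 30 = (λ - 5)(λ - 1)(λ + 6), so the eigenvalues are -6, 1, 5.
λ=5: eigenvector (1, 1, 0).
λ=-6: eigenvector (0, 1, 0).
λ=1: eigenvector (0, 2, 1).
P = [[1, 0, 0], [1, 1, 2], [0, 0, 1]], D = diag(5, -6, 1), P⁻¹ = [[1, 0, 0], [-1, 1, -2], [0, 0, 1]].
M² = P·diag(25, 36, 1)·P⁻¹ = [[25, 0, 0], [-11, 36, -70], [0, 0, 1]].
The requested entry is -70.

-70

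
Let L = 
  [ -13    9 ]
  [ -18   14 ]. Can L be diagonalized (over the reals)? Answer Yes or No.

Yes

Characteristic polynomial: p(μ) = μ^2 - μ - 20 = (μ - 5)(μ + 4).
All 2 eigenvalues are distinct, so L is diagonalizable.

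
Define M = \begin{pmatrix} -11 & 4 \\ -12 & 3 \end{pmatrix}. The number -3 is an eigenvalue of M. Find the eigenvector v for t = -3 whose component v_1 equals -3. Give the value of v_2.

-6

M + 3I = [[-8, 4], [-12, 6]].
Solving (M + 3I)v = 0 gives the eigenspace spanned by (-3, -6).
With v_1 = -3, v = (-3, -6), so v_2 = -6.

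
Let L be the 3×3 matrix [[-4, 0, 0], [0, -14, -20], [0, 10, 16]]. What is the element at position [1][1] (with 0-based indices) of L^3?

Characteristic polynomial: t^3 + 2t^2 - 32t - 96 = (t - 6)(t + 4)^2, so the eigenvalues are -4, -4, 6.
t=-4: eigenvector (0, 2, -1).
t=-4: eigenvector (1, 0, 0).
t=6: eigenvector (0, -1, 1).
P = [[0, 1, 0], [2, 0, -1], [-1, 0, 1]], D = diag(-4, -4, 6), P⁻¹ = [[0, 1, 1], [1, 0, 0], [0, 1, 2]].
L³ = P·diag(-64, -64, 216)·P⁻¹ = [[-64, 0, 0], [0, -344, -560], [0, 280, 496]].
The requested entry is -344.

-344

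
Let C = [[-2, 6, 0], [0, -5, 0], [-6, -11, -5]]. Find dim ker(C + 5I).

1

C + 5I = [[3, 6, 0], [0, 0, 0], [-6, -11, 0]].
This matrix has rank 2, so its null space has dimension 3 − 2 = 1.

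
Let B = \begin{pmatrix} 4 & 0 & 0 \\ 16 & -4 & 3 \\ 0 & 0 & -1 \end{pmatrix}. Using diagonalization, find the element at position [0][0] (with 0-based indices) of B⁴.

Characteristic polynomial: r^3 + r^2 - 16r - 16 = (r - 4)(r + 1)(r + 4), so the eigenvalues are -4, -1, 4.
r=-4: eigenvector (0, 1, 0).
r=4: eigenvector (1, 2, 0).
r=-1: eigenvector (0, 1, 1).
P = [[0, 1, 0], [1, 2, 1], [0, 0, 1]], D = diag(-4, 4, -1), P⁻¹ = [[-2, 1, -1], [1, 0, 0], [0, 0, 1]].
B⁴ = P·diag(256, 256, 1)·P⁻¹ = [[256, 0, 0], [0, 256, -255], [0, 0, 1]].
The requested entry is 256.

256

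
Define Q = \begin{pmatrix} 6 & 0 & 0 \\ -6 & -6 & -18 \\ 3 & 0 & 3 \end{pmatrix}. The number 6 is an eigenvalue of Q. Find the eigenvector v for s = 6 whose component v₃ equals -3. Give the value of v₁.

Q − 6I = [[0, 0, 0], [-6, -12, -18], [3, 0, -3]].
Solving (Q − 6I)v = 0 gives the eigenspace spanned by (-3, 6, -3).
With v₃ = -3, v = (-3, 6, -3), so v₁ = -3.

-3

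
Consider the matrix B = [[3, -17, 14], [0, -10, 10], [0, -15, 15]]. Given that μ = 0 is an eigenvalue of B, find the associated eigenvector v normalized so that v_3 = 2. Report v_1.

B = [[3, -17, 14], [0, -10, 10], [0, -15, 15]].
Solving (B)v = 0 gives the eigenspace spanned by (2, 2, 2).
With v_3 = 2, v = (2, 2, 2), so v_1 = 2.

2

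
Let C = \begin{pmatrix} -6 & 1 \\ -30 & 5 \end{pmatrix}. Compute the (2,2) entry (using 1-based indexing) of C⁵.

5

Characteristic polynomial: s^2 + s = s(s + 1), so the eigenvalues are -1, 0.
s=0: eigenvector (1, 6).
s=-1: eigenvector (-1, -5).
P = [[1, -1], [6, -5]], D = diag(0, -1), P⁻¹ = [[-5, 1], [-6, 1]].
C⁵ = P·diag(0, -1)·P⁻¹ = [[-6, 1], [-30, 5]].
The requested entry is 5.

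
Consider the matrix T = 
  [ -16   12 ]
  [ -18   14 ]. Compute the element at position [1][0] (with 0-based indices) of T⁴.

720

Characteristic polynomial: r^2 + 2r - 8 = (r - 2)(r + 4), so the eigenvalues are -4, 2.
r=2: eigenvector (-2, -3).
r=-4: eigenvector (1, 1).
P = [[-2, 1], [-3, 1]], D = diag(2, -4), P⁻¹ = [[1, -1], [3, -2]].
T⁴ = P·diag(16, 256)·P⁻¹ = [[736, -480], [720, -464]].
The requested entry is 720.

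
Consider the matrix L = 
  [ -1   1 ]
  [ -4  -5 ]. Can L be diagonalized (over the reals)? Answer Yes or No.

Characteristic polynomial: p(r) = r^2 + 6r + 9 = (r + 3)^2.
r = -3 has algebraic multiplicity 2; rank(L + 3I) = 1, so geometric multiplicity = 1.
Geometric multiplicity < algebraic multiplicity, so L is not diagonalizable.

No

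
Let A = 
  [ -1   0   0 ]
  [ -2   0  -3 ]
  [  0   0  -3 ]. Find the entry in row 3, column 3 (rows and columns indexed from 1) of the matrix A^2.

Characteristic polynomial: μ^3 + 4μ^2 + 3μ = μ(μ + 1)(μ + 3), so the eigenvalues are -3, -1, 0.
μ=-1: eigenvector (1, 2, 0).
μ=0: eigenvector (0, 1, 0).
μ=-3: eigenvector (0, 1, 1).
P = [[1, 0, 0], [2, 1, 1], [0, 0, 1]], D = diag(-1, 0, -3), P⁻¹ = [[1, 0, 0], [-2, 1, -1], [0, 0, 1]].
A² = P·diag(1, 0, 9)·P⁻¹ = [[1, 0, 0], [2, 0, 9], [0, 0, 9]].
The requested entry is 9.

9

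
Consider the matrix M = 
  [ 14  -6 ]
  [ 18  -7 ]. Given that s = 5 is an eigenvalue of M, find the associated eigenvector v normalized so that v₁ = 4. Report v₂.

6

M − 5I = [[9, -6], [18, -12]].
Solving (M − 5I)v = 0 gives the eigenspace spanned by (4, 6).
With v₁ = 4, v = (4, 6), so v₂ = 6.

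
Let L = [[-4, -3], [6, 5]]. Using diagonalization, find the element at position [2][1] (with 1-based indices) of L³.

18

Characteristic polynomial: t^2 - t - 2 = (t - 2)(t + 1), so the eigenvalues are -1, 2.
t=-1: eigenvector (1, -1).
t=2: eigenvector (1, -2).
P = [[1, 1], [-1, -2]], D = diag(-1, 2), P⁻¹ = [[2, 1], [-1, -1]].
L³ = P·diag(-1, 8)·P⁻¹ = [[-10, -9], [18, 17]].
The requested entry is 18.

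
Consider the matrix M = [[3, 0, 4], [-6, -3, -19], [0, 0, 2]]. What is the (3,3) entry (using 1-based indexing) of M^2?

Characteristic polynomial: λ^3 - 2λ^2 - 9λ + 18 = (λ - 3)(λ - 2)(λ + 3), so the eigenvalues are -3, 2, 3.
λ=3: eigenvector (1, -1, 0).
λ=-3: eigenvector (0, 1, 0).
λ=2: eigenvector (-4, 1, 1).
P = [[1, 0, -4], [-1, 1, 1], [0, 0, 1]], D = diag(3, -3, 2), P⁻¹ = [[1, 0, 4], [1, 1, 3], [0, 0, 1]].
M² = P·diag(9, 9, 4)·P⁻¹ = [[9, 0, 20], [0, 9, -5], [0, 0, 4]].
The requested entry is 4.

4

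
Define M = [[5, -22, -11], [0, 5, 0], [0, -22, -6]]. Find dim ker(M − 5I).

2

M − 5I = [[0, -22, -11], [0, 0, 0], [0, -22, -11]].
This matrix has rank 1, so its null space has dimension 3 − 1 = 2.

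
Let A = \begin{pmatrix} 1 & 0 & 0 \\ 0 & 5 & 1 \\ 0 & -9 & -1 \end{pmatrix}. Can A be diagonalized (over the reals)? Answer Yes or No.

Characteristic polynomial: p(λ) = λ^3 - 5λ^2 + 8λ - 4 = (λ - 2)^2(λ - 1).
λ = 2 has algebraic multiplicity 2; rank(A − 2I) = 2, so geometric multiplicity = 1.
Geometric multiplicity < algebraic multiplicity, so A is not diagonalizable.

No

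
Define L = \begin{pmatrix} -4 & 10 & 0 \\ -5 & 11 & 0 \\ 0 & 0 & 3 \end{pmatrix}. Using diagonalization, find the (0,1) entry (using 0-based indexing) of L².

70

Characteristic polynomial: r^3 - 10r^2 + 27r - 18 = (r - 6)(r - 3)(r - 1), so the eigenvalues are 1, 3, 6.
r=6: eigenvector (1, 1, 0).
r=1: eigenvector (-2, -1, 0).
r=3: eigenvector (0, 0, 1).
P = [[1, -2, 0], [1, -1, 0], [0, 0, 1]], D = diag(6, 1, 3), P⁻¹ = [[-1, 2, 0], [-1, 1, 0], [0, 0, 1]].
L² = P·diag(36, 1, 9)·P⁻¹ = [[-34, 70, 0], [-35, 71, 0], [0, 0, 9]].
The requested entry is 70.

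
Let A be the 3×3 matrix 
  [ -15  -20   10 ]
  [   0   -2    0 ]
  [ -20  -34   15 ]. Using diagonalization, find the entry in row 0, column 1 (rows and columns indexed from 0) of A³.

-500

Characteristic polynomial: s^3 + 2s^2 - 25s - 50 = (s - 5)(s + 2)(s + 5), so the eigenvalues are -5, -2, 5.
s=5: eigenvector (-1, 0, -2).
s=-2: eigenvector (0, 1, 2).
s=-5: eigenvector (1, 0, 1).
P = [[-1, 0, 1], [0, 1, 0], [-2, 2, 1]], D = diag(5, -2, -5), P⁻¹ = [[1, 2, -1], [0, 1, 0], [2, 2, -1]].
A³ = P·diag(125, -8, -125)·P⁻¹ = [[-375, -500, 250], [0, -8, 0], [-500, -766, 375]].
The requested entry is -500.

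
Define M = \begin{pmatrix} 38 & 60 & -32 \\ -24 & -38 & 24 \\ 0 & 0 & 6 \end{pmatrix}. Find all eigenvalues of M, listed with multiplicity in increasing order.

-2, 2, 6

Characteristic polynomial: p(s) = s^3 - 6s^2 - 4s + 24 = (s - 6)(s - 2)(s + 2).
Roots (with multiplicity): -2, 2, 6.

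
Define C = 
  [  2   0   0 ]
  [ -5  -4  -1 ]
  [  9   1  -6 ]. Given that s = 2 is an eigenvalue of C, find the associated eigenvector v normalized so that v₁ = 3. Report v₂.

C − 2I = [[0, 0, 0], [-5, -6, -1], [9, 1, -8]].
Solving (C − 2I)v = 0 gives the eigenspace spanned by (3, -3, 3).
With v₁ = 3, v = (3, -3, 3), so v₂ = -3.

-3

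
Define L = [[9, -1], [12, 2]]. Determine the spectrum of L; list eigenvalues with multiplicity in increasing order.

Characteristic polynomial: p(λ) = λ^2 - 11λ + 30 = (λ - 6)(λ - 5).
Roots (with multiplicity): 5, 6.

5, 6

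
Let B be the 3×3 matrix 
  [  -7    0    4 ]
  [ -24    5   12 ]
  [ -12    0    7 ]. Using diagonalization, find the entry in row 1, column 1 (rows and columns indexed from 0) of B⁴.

Characteristic polynomial: λ^3 - 5λ^2 - λ + 5 = (λ - 5)(λ - 1)(λ + 1), so the eigenvalues are -1, 1, 5.
λ=5: eigenvector (0, 1, 0).
λ=1: eigenvector (1, 0, 2).
λ=-1: eigenvector (-2, -2, -3).
P = [[0, 1, -2], [1, 0, -2], [0, 2, -3]], D = diag(5, 1, -1), P⁻¹ = [[-4, 1, 2], [-3, 0, 2], [-2, 0, 1]].
B⁴ = P·diag(625, 1, 1)·P⁻¹ = [[1, 0, 0], [-2496, 625, 1248], [0, 0, 1]].
The requested entry is 625.

625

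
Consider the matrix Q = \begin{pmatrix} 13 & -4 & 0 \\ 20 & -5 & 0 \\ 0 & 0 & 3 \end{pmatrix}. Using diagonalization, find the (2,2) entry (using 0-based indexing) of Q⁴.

Characteristic polynomial: μ^3 - 11μ^2 + 39μ - 45 = (μ - 5)(μ - 3)^2, so the eigenvalues are 3, 3, 5.
μ=5: eigenvector (1, 2, 0).
μ=3: eigenvector (2, 5, 1).
μ=3: eigenvector (0, 0, 1).
P = [[1, 2, 0], [2, 5, 0], [0, 1, 1]], D = diag(5, 3, 3), P⁻¹ = [[5, -2, 0], [-2, 1, 0], [2, -1, 1]].
Q⁴ = P·diag(625, 81, 81)·P⁻¹ = [[2801, -1088, 0], [5440, -2095, 0], [0, 0, 81]].
The requested entry is 81.

81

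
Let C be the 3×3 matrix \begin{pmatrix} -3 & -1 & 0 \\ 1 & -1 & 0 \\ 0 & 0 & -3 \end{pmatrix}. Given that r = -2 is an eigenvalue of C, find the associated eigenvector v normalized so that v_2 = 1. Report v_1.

-1

C + 2I = [[-1, -1, 0], [1, 1, 0], [0, 0, -1]].
Solving (C + 2I)v = 0 gives the eigenspace spanned by (-1, 1, 0).
With v_2 = 1, v = (-1, 1, 0), so v_1 = -1.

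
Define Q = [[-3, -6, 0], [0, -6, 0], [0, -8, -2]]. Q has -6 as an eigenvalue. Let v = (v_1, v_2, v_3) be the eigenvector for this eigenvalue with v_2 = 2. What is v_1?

Q + 6I = [[3, -6, 0], [0, 0, 0], [0, -8, 4]].
Solving (Q + 6I)v = 0 gives the eigenspace spanned by (4, 2, 4).
With v_2 = 2, v = (4, 2, 4), so v_1 = 4.

4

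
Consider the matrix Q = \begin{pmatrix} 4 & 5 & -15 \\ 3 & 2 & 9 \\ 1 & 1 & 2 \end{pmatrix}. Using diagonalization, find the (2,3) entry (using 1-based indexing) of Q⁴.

Characteristic polynomial: r^3 - 8r^2 + 11r + 20 = (r - 5)(r - 4)(r + 1), so the eigenvalues are -1, 4, 5.
r=4: eigenvector (1, -3, -1).
r=-1: eigenvector (1, -1, 0).
r=5: eigenvector (0, 3, 1).
P = [[1, 1, 0], [-3, -1, 3], [-1, 0, 1]], D = diag(4, -1, 5), P⁻¹ = [[1, 1, -3], [0, -1, 3], [1, 1, -2]].
Q⁴ = P·diag(256, 1, 625)·P⁻¹ = [[256, 255, -765], [1107, 1108, -1449], [369, 369, -482]].
The requested entry is -1449.

-1449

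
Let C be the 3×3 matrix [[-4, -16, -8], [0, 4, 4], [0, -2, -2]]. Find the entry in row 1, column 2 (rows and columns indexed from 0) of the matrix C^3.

16

Characteristic polynomial: λ^3 + 2λ^2 - 8λ = λ(λ - 2)(λ + 4), so the eigenvalues are -4, 0, 2.
λ=-4: eigenvector (1, 0, 0).
λ=2: eigenvector (-4, 2, -1).
λ=0: eigenvector (-2, 1, -1).
P = [[1, -4, -2], [0, 2, 1], [0, -1, -1]], D = diag(-4, 2, 0), P⁻¹ = [[1, 2, 0], [0, 1, 1], [0, -1, -2]].
C³ = P·diag(-64, 8, 0)·P⁻¹ = [[-64, -160, -32], [0, 16, 16], [0, -8, -8]].
The requested entry is 16.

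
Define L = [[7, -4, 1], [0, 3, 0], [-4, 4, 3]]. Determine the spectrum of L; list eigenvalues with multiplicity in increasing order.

3, 5, 5

Characteristic polynomial: p(μ) = μ^3 - 13μ^2 + 55μ - 75 = (μ - 5)^2(μ - 3).
Roots (with multiplicity): 3, 5, 5.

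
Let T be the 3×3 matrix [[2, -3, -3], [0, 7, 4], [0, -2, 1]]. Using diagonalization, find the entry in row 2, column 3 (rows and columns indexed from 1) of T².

Characteristic polynomial: s^3 - 10s^2 + 31s - 30 = (s - 5)(s - 3)(s - 2), so the eigenvalues are 2, 3, 5.
s=2: eigenvector (1, 0, 0).
s=3: eigenvector (0, -1, 1).
s=5: eigenvector (1, -2, 1).
P = [[1, 0, 1], [0, -1, -2], [0, 1, 1]], D = diag(2, 3, 5), P⁻¹ = [[1, 1, 1], [0, 1, 2], [0, -1, -1]].
T² = P·diag(4, 9, 25)·P⁻¹ = [[4, -21, -21], [0, 41, 32], [0, -16, -7]].
The requested entry is 32.

32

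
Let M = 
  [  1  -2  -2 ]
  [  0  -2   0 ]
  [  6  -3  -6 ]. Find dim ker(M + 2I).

M + 2I = [[3, -2, -2], [0, 0, 0], [6, -3, -4]].
This matrix has rank 2, so its null space has dimension 3 − 2 = 1.

1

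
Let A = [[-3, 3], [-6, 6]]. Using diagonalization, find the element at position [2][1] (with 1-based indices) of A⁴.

Characteristic polynomial: λ^2 - 3λ = λ(λ - 3), so the eigenvalues are 0, 3.
λ=3: eigenvector (1, 2).
λ=0: eigenvector (-1, -1).
P = [[1, -1], [2, -1]], D = diag(3, 0), P⁻¹ = [[-1, 1], [-2, 1]].
A⁴ = P·diag(81, 0)·P⁻¹ = [[-81, 81], [-162, 162]].
The requested entry is -162.

-162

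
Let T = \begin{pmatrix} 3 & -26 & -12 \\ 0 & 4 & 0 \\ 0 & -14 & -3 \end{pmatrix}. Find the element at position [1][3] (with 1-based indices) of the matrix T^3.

-108

Characteristic polynomial: λ^3 - 4λ^2 - 9λ + 36 = (λ - 4)(λ - 3)(λ + 3), so the eigenvalues are -3, 3, 4.
λ=3: eigenvector (1, 0, 0).
λ=4: eigenvector (-2, 1, -2).
λ=-3: eigenvector (2, 0, 1).
P = [[1, -2, 2], [0, 1, 0], [0, -2, 1]], D = diag(3, 4, -3), P⁻¹ = [[1, -2, -2], [0, 1, 0], [0, 2, 1]].
T³ = P·diag(27, 64, -27)·P⁻¹ = [[27, -290, -108], [0, 64, 0], [0, -182, -27]].
The requested entry is -108.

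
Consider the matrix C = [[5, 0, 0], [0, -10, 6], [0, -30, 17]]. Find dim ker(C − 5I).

2

C − 5I = [[0, 0, 0], [0, -15, 6], [0, -30, 12]].
This matrix has rank 1, so its null space has dimension 3 − 1 = 2.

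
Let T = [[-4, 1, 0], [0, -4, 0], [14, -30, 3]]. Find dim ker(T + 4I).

1

T + 4I = [[0, 1, 0], [0, 0, 0], [14, -30, 7]].
This matrix has rank 2, so its null space has dimension 3 − 2 = 1.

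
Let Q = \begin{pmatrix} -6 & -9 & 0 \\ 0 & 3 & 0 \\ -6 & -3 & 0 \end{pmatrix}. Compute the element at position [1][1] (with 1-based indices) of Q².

36

Characteristic polynomial: s^3 + 3s^2 - 18s = s(s - 3)(s + 6), so the eigenvalues are -6, 0, 3.
s=-6: eigenvector (1, 0, 1).
s=3: eigenvector (-1, 1, 1).
s=0: eigenvector (0, 0, 1).
P = [[1, -1, 0], [0, 1, 0], [1, 1, 1]], D = diag(-6, 3, 0), P⁻¹ = [[1, 1, 0], [0, 1, 0], [-1, -2, 1]].
Q² = P·diag(36, 9, 0)·P⁻¹ = [[36, 27, 0], [0, 9, 0], [36, 45, 0]].
The requested entry is 36.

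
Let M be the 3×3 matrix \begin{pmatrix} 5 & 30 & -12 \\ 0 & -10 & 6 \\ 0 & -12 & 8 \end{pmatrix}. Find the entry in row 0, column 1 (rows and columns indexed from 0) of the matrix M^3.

522

Characteristic polynomial: λ^3 - 3λ^2 - 18λ + 40 = (λ - 5)(λ - 2)(λ + 4), so the eigenvalues are -4, 2, 5.
λ=5: eigenvector (1, 0, 0).
λ=2: eigenvector (-2, 1, 2).
λ=-4: eigenvector (2, -1, -1).
P = [[1, -2, 2], [0, 1, -1], [0, 2, -1]], D = diag(5, 2, -4), P⁻¹ = [[1, 2, 0], [0, -1, 1], [0, -2, 1]].
M³ = P·diag(125, 8, -64)·P⁻¹ = [[125, 522, -144], [0, -136, 72], [0, -144, 80]].
The requested entry is 522.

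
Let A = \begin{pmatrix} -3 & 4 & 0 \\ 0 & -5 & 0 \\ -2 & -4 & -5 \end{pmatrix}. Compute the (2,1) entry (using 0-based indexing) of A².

Characteristic polynomial: s^3 + 13s^2 + 55s + 75 = (s + 3)(s + 5)^2, so the eigenvalues are -5, -5, -3.
s=-5: eigenvector (0, 0, 1).
s=-5: eigenvector (-2, 1, 2).
s=-3: eigenvector (1, 0, -1).
P = [[0, -2, 1], [0, 1, 0], [1, 2, -1]], D = diag(-5, -5, -3), P⁻¹ = [[1, 0, 1], [0, 1, 0], [1, 2, 0]].
A² = P·diag(25, 25, 9)·P⁻¹ = [[9, -32, 0], [0, 25, 0], [16, 32, 25]].
The requested entry is 32.

32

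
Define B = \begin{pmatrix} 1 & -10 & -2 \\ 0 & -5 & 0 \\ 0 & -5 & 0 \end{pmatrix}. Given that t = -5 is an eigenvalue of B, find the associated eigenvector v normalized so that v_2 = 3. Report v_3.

B + 5I = [[6, -10, -2], [0, 0, 0], [0, -5, 5]].
Solving (B + 5I)v = 0 gives the eigenspace spanned by (6, 3, 3).
With v_2 = 3, v = (6, 3, 3), so v_3 = 3.

3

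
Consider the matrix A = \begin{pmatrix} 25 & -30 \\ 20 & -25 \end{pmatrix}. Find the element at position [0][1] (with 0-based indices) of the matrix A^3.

Characteristic polynomial: s^2 - 25 = (s - 5)(s + 5), so the eigenvalues are -5, 5.
s=-5: eigenvector (1, 1).
s=5: eigenvector (3, 2).
P = [[1, 3], [1, 2]], D = diag(-5, 5), P⁻¹ = [[-2, 3], [1, -1]].
A³ = P·diag(-125, 125)·P⁻¹ = [[625, -750], [500, -625]].
The requested entry is -750.

-750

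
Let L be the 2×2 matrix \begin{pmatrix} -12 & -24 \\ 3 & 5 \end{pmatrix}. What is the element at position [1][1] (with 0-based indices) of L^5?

Characteristic polynomial: t^2 + 7t + 12 = (t + 3)(t + 4), so the eigenvalues are -4, -3.
t=-4: eigenvector (-3, 1).
t=-3: eigenvector (-8, 3).
P = [[-3, -8], [1, 3]], D = diag(-4, -3), P⁻¹ = [[-3, -8], [1, 3]].
L⁵ = P·diag(-1024, -243)·P⁻¹ = [[-7272, -18744], [2343, 6005]].
The requested entry is 6005.

6005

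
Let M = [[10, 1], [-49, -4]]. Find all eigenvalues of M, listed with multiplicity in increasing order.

3, 3

Characteristic polynomial: p(λ) = λ^2 - 6λ + 9 = (λ - 3)^2.
Roots (with multiplicity): 3, 3.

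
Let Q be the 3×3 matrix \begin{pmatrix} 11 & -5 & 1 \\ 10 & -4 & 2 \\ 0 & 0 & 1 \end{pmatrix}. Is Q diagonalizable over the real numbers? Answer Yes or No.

No

Characteristic polynomial: p(t) = t^3 - 8t^2 + 13t - 6 = (t - 6)(t - 1)^2.
t = 1 has algebraic multiplicity 2; rank(Q − 1I) = 2, so geometric multiplicity = 1.
Geometric multiplicity < algebraic multiplicity, so Q is not diagonalizable.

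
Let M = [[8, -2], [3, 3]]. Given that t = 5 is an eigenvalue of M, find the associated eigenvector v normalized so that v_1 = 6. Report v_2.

M − 5I = [[3, -2], [3, -2]].
Solving (M − 5I)v = 0 gives the eigenspace spanned by (6, 9).
With v_1 = 6, v = (6, 9), so v_2 = 9.

9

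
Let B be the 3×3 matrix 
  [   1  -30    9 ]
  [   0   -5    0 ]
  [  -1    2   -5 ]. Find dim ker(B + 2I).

B + 2I = [[3, -30, 9], [0, -3, 0], [-1, 2, -3]].
This matrix has rank 2, so its null space has dimension 3 − 2 = 1.

1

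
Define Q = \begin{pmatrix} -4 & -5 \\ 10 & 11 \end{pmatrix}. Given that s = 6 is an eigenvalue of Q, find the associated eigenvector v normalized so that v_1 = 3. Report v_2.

-6

Q − 6I = [[-10, -5], [10, 5]].
Solving (Q − 6I)v = 0 gives the eigenspace spanned by (3, -6).
With v_1 = 3, v = (3, -6), so v_2 = -6.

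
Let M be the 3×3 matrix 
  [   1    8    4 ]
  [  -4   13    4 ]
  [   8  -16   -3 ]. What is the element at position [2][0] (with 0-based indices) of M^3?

Characteristic polynomial: λ^3 - 11λ^2 + 35λ - 25 = (λ - 5)^2(λ - 1), so the eigenvalues are 1, 5, 5.
λ=5: eigenvector (0, -1, 2).
λ=5: eigenvector (1, 1, -1).
λ=1: eigenvector (1, 1, -2).
P = [[0, 1, 1], [-1, 1, 1], [2, -1, -2]], D = diag(5, 5, 1), P⁻¹ = [[1, -1, 0], [0, 2, 1], [1, -2, -1]].
M³ = P·diag(125, 125, 1)·P⁻¹ = [[1, 248, 124], [-124, 373, 124], [248, -496, -123]].
The requested entry is 248.

248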